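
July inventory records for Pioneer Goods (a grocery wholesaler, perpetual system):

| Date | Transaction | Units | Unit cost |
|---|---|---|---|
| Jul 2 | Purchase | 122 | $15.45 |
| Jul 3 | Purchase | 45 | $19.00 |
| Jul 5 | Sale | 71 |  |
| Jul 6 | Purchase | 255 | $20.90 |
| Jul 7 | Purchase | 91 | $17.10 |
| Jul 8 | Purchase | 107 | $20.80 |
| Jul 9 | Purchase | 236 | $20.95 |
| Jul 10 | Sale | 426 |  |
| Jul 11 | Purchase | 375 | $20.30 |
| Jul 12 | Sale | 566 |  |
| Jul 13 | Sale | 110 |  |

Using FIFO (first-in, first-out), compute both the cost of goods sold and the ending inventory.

Jul 5, 71 sold [FIFO — oldest first]: 71 @ $15.45 = $1,096.95
Jul 10, 426 sold [FIFO — oldest first]: 51 @ $15.45 + 45 @ $19.00 + 255 @ $20.90 + 75 @ $17.10 = $8,254.95
Jul 12, 566 sold [FIFO — oldest first]: 16 @ $17.10 + 107 @ $20.80 + 236 @ $20.95 + 207 @ $20.30 = $11,645.50
Jul 13, 110 sold [FIFO — oldest first]: 110 @ $20.30 = $2,233.00
Total COGS = $1,096.95 + $8,254.95 + $11,645.50 + $2,233.00 = $23,230.40
Ending inventory: 58 @ $20.30 = $1,177.40

COGS = $23,230.40; ending inventory = $1,177.40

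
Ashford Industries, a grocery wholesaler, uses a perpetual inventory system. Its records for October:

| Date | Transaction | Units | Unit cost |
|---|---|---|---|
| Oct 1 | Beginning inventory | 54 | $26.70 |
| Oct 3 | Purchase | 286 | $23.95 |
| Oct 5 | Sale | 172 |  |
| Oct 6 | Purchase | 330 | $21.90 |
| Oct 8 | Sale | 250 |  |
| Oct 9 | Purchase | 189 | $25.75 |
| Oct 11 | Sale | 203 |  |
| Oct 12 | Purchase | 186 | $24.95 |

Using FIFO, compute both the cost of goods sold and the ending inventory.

COGS = $14,533.00; ending inventory = $10,492.95

Oct 5, 172 sold [FIFO — oldest first]: 54 @ $26.70 + 118 @ $23.95 = $4,267.90
Oct 8, 250 sold [FIFO — oldest first]: 168 @ $23.95 + 82 @ $21.90 = $5,819.40
Oct 11, 203 sold [FIFO — oldest first]: 203 @ $21.90 = $4,445.70
Total COGS = $4,267.90 + $5,819.40 + $4,445.70 = $14,533.00
Ending inventory: 45 @ $21.90 + 189 @ $25.75 + 186 @ $24.95 = $10,492.95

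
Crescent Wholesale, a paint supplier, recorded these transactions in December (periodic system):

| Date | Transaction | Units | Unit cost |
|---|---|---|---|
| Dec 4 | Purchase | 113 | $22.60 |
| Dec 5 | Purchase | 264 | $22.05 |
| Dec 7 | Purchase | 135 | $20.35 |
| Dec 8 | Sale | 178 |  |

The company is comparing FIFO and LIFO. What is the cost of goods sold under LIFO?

FIFO COGS: 113 @ $22.60 + 65 @ $22.05 = $3,987.05
LIFO COGS: 135 @ $20.35 + 43 @ $22.05 = $3,695.40

COGS = $3,695.40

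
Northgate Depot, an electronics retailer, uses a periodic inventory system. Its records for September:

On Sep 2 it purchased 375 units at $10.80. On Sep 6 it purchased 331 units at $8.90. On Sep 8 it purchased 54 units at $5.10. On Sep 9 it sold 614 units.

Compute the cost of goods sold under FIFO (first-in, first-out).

Sep 9, 614 sold [FIFO — oldest first]: 375 @ $10.80 + 239 @ $8.90 = $6,177.10
Ending inventory: 92 @ $8.90 + 54 @ $5.10 = $1,094.20

COGS = $6,177.10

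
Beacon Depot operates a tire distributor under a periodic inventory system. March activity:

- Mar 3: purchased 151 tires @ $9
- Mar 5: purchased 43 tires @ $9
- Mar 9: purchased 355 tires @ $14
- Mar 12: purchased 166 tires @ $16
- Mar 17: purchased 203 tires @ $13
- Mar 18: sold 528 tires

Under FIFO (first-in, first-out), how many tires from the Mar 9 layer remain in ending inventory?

21

Mar 18, 528 sold [FIFO — oldest first]: 151 @ $9 + 43 @ $9 + 334 @ $14 = $6,422
Ending inventory: 21 @ $14 + 166 @ $16 + 203 @ $13 = $5,589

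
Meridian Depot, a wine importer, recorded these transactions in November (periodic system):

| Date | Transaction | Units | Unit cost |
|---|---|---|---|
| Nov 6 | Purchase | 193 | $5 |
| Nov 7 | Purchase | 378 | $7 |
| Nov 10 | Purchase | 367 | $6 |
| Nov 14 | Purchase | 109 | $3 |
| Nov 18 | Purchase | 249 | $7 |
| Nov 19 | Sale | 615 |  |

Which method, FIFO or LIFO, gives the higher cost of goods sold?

FIFO

FIFO COGS: 193 @ $5 + 378 @ $7 + 44 @ $6 = $3,875
LIFO COGS: 249 @ $7 + 109 @ $3 + 257 @ $6 = $3,612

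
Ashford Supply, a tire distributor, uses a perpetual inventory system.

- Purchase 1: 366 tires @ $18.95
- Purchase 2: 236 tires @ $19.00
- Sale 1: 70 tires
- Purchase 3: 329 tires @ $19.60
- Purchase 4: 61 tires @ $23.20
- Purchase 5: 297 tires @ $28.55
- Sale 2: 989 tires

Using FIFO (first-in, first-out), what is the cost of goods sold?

COGS = $21,196.15

Sale 1 (70) [FIFO — oldest first]: 70 @ $18.95 = $1,326.50
Sale 2 (989) [FIFO — oldest first]: 296 @ $18.95 + 236 @ $19.00 + 329 @ $19.60 + 61 @ $23.20 + 67 @ $28.55 = $19,869.65
Total COGS = $1,326.50 + $19,869.65 = $21,196.15
Ending inventory: 230 @ $28.55 = $6,566.50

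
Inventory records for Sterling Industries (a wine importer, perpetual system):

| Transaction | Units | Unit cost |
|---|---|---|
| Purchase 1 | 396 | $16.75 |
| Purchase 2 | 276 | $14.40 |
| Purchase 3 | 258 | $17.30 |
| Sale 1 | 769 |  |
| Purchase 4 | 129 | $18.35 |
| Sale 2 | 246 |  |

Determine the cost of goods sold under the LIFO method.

Sale 1 (769) [LIFO — newest first]: 258 @ $17.30 + 276 @ $14.40 + 235 @ $16.75 = $12,374.05
Sale 2 (246) [LIFO — newest first]: 129 @ $18.35 + 117 @ $16.75 = $4,326.90
Total COGS = $12,374.05 + $4,326.90 = $16,700.95
Ending inventory: 44 @ $16.75 = $737.00

COGS = $16,700.95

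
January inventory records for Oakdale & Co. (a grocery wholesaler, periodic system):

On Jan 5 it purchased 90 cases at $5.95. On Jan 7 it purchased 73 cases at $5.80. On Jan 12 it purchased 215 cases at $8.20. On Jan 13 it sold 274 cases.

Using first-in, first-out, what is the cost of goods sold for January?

Jan 13, 274 sold [FIFO — oldest first]: 90 @ $5.95 + 73 @ $5.80 + 111 @ $8.20 = $1,869.10
Ending inventory: 104 @ $8.20 = $852.80

COGS = $1,869.10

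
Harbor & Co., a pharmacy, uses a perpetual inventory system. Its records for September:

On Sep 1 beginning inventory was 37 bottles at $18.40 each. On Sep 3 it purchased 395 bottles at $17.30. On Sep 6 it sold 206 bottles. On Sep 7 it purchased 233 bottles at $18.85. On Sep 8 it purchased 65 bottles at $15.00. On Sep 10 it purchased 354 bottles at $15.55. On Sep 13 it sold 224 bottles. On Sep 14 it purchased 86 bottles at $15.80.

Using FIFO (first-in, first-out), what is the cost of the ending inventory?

Sep 6, 206 sold [FIFO — oldest first]: 37 @ $18.40 + 169 @ $17.30 = $3,604.50
Sep 13, 224 sold [FIFO — oldest first]: 224 @ $17.30 = $3,875.20
Total COGS = $3,604.50 + $3,875.20 = $7,479.70
Ending inventory: 2 @ $17.30 + 233 @ $18.85 + 65 @ $15.00 + 354 @ $15.55 + 86 @ $15.80 = $12,265.15

Ending inventory = $12,265.15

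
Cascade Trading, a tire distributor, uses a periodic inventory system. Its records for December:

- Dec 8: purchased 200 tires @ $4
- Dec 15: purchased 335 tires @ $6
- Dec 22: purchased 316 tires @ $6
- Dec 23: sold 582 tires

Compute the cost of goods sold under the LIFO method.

Dec 23, 582 sold [LIFO — newest first]: 316 @ $6 + 266 @ $6 = $3,492
Ending inventory: 200 @ $4 + 69 @ $6 = $1,214

COGS = $3,492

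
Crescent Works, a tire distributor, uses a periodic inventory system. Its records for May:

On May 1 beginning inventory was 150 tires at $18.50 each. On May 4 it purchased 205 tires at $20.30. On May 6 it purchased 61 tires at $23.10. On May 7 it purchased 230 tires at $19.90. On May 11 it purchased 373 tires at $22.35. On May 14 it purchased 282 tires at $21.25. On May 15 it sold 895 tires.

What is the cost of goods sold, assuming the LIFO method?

COGS = $19,137.05

May 15, 895 sold [LIFO — newest first]: 282 @ $21.25 + 373 @ $22.35 + 230 @ $19.90 + 10 @ $23.10 = $19,137.05
Ending inventory: 150 @ $18.50 + 205 @ $20.30 + 51 @ $23.10 = $8,114.60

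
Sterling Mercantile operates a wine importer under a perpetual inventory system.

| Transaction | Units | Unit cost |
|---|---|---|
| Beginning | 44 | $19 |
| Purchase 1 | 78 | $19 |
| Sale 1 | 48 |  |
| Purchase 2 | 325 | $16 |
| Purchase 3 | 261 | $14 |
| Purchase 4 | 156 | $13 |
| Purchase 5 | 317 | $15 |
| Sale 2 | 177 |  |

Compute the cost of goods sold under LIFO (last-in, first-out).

COGS = $3,567

Sale 1 (48) [LIFO — newest first]: 48 @ $19 = $912
Sale 2 (177) [LIFO — newest first]: 177 @ $15 = $2,655
Total COGS = $912 + $2,655 = $3,567
Ending inventory: 44 @ $19 + 30 @ $19 + 325 @ $16 + 261 @ $14 + 156 @ $13 + 140 @ $15 = $14,388
Check: goods available $17,955 = COGS $3,567 + ending $14,388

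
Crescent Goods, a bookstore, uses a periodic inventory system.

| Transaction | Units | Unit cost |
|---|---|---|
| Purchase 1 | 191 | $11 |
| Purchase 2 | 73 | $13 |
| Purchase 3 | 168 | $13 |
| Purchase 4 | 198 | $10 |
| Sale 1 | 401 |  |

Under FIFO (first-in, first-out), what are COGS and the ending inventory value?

Sale 1 (401) [FIFO — oldest first]: 191 @ $11 + 73 @ $13 + 137 @ $13 = $4,831
Ending inventory: 31 @ $13 + 198 @ $10 = $2,383

COGS = $4,831; ending inventory = $2,383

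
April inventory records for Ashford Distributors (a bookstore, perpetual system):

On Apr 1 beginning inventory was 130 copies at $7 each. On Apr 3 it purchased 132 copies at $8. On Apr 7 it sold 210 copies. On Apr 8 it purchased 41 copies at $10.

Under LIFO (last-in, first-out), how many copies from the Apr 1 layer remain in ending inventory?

52

Apr 7, 210 sold [LIFO — newest first]: 132 @ $8 + 78 @ $7 = $1,602
Ending inventory: 52 @ $7 + 41 @ $10 = $774
Check: goods available $2,376 = COGS $1,602 + ending $774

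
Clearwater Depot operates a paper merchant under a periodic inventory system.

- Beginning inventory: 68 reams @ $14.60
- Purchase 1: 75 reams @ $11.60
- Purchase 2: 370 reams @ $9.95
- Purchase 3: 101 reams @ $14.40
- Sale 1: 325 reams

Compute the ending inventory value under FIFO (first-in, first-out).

Ending inventory = $3,325.00

Sale 1 (325) [FIFO — oldest first]: 68 @ $14.60 + 75 @ $11.60 + 182 @ $9.95 = $3,673.70
Ending inventory: 188 @ $9.95 + 101 @ $14.40 = $3,325.00
Check: goods available $6,998.70 = COGS $3,673.70 + ending $3,325.00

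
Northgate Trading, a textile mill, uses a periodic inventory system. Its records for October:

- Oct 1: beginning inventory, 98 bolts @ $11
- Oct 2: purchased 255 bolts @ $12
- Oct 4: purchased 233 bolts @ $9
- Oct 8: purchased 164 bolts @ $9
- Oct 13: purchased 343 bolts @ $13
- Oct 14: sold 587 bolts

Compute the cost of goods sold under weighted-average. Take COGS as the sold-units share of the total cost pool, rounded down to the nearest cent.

Oct 14, sell 587: 587/1093 × $12,170.00 → $6,535.94
Ending inventory (cost pool remaining) = $5,634.06
Check: goods available $12,170.00 = COGS $6,535.94 + ending $5,634.06

COGS = $6,535.94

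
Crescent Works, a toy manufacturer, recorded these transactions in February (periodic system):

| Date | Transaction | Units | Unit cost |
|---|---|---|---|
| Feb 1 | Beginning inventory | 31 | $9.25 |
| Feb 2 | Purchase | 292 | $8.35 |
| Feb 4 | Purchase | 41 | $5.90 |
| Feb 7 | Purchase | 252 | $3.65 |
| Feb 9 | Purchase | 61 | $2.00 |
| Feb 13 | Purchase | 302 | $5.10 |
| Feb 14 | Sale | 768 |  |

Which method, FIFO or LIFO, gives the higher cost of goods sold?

FIFO COGS: 31 @ $9.25 + 292 @ $8.35 + 41 @ $5.90 + 252 @ $3.65 + 61 @ $2.00 + 91 @ $5.10 = $4,472.75
LIFO COGS: 302 @ $5.10 + 61 @ $2.00 + 252 @ $3.65 + 41 @ $5.90 + 112 @ $8.35 = $3,759.10

FIFO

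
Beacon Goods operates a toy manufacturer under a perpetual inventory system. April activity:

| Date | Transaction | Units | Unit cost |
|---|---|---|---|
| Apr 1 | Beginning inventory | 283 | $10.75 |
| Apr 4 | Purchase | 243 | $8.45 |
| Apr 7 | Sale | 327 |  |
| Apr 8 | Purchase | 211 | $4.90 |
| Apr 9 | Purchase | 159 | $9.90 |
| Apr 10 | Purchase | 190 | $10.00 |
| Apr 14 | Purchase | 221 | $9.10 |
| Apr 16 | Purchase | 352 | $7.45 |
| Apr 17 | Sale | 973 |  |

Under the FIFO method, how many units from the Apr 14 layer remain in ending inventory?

7

Apr 7, 327 sold [FIFO — oldest first]: 283 @ $10.75 + 44 @ $8.45 = $3,414.05
Apr 17, 973 sold [FIFO — oldest first]: 199 @ $8.45 + 211 @ $4.90 + 159 @ $9.90 + 190 @ $10.00 + 214 @ $9.10 = $8,136.95
Total COGS = $3,414.05 + $8,136.95 = $11,551.00
Ending inventory: 7 @ $9.10 + 352 @ $7.45 = $2,686.10
Check: goods available $14,237.10 = COGS $11,551.00 + ending $2,686.10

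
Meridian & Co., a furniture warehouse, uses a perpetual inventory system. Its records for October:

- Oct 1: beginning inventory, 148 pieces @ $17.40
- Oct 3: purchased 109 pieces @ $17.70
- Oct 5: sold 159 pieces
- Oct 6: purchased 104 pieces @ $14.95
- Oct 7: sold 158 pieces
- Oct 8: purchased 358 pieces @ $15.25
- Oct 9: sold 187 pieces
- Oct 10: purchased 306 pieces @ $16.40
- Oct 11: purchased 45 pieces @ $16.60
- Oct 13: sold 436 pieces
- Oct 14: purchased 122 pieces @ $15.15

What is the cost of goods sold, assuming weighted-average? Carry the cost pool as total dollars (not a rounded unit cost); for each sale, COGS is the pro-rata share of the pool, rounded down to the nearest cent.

After Oct 1: 148 on hand, pool $2,575.20 (≈ $17.4000 each)
After Oct 3: 257 on hand, pool $4,504.50 (≈ $17.5272 each)
Oct 5, sell 159: 159/257 × $4,504.50 → $2,786.83
After Oct 6: 202 on hand, pool $3,272.47 (≈ $16.2003 each)
Oct 7, sell 158: 158/202 × $3,272.47 → $2,559.65
After Oct 8: 402 on hand, pool $6,172.32 (≈ $15.3540 each)
Oct 9, sell 187: 187/402 × $6,172.32 → $2,871.20
After Oct 10: 521 on hand, pool $8,319.52 (≈ $15.9684 each)
After Oct 11: 566 on hand, pool $9,066.52 (≈ $16.0186 each)
Oct 13, sell 436: 436/566 × $9,066.52 → $6,984.10
After Oct 14: 252 on hand, pool $3,930.72 (≈ $15.5981 each)
Total COGS = $2,786.83 + $2,559.65 + $2,871.20 + $6,984.10 = $15,201.78
Ending inventory (cost pool remaining) = $3,930.72

COGS = $15,201.78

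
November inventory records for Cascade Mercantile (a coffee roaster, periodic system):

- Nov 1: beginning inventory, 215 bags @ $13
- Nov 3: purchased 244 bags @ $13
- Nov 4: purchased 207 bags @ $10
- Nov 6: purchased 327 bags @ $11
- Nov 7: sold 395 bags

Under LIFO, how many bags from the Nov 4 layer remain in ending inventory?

Nov 7, 395 sold [LIFO — newest first]: 327 @ $11 + 68 @ $10 = $4,277
Ending inventory: 215 @ $13 + 244 @ $13 + 139 @ $10 = $7,357
Check: goods available $11,634 = COGS $4,277 + ending $7,357

139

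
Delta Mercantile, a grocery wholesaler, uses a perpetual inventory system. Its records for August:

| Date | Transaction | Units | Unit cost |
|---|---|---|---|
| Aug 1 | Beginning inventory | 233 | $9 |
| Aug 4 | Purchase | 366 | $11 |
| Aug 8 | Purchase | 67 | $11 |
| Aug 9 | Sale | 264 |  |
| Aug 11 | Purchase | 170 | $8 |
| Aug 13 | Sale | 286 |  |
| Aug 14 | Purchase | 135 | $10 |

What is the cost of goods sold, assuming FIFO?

COGS = $5,584

Aug 9, 264 sold [FIFO — oldest first]: 233 @ $9 + 31 @ $11 = $2,438
Aug 13, 286 sold [FIFO — oldest first]: 286 @ $11 = $3,146
Total COGS = $2,438 + $3,146 = $5,584
Ending inventory: 49 @ $11 + 67 @ $11 + 170 @ $8 + 135 @ $10 = $3,986
Check: goods available $9,570 = COGS $5,584 + ending $3,986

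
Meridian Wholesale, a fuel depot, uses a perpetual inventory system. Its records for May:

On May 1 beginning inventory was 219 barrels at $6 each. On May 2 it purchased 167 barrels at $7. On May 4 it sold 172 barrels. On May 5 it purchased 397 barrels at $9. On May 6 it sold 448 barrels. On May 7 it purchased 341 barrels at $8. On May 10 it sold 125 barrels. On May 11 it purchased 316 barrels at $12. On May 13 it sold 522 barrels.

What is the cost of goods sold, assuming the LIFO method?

May 4, 172 sold [LIFO — newest first]: 167 @ $7 + 5 @ $6 = $1,199
May 6, 448 sold [LIFO — newest first]: 397 @ $9 + 51 @ $6 = $3,879
May 10, 125 sold [LIFO — newest first]: 125 @ $8 = $1,000
May 13, 522 sold [LIFO — newest first]: 316 @ $12 + 206 @ $8 = $5,440
Total COGS = $1,199 + $3,879 + $1,000 + $5,440 = $11,518
Ending inventory: 163 @ $6 + 10 @ $8 = $1,058
Check: goods available $12,576 = COGS $11,518 + ending $1,058

COGS = $11,518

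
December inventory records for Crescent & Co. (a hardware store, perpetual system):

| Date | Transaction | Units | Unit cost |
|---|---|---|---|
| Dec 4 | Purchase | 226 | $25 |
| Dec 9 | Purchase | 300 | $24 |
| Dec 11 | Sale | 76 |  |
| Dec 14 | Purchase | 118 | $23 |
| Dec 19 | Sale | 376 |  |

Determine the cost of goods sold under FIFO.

Dec 11, 76 sold [FIFO — oldest first]: 76 @ $25 = $1,900
Dec 19, 376 sold [FIFO — oldest first]: 150 @ $25 + 226 @ $24 = $9,174
Total COGS = $1,900 + $9,174 = $11,074
Ending inventory: 74 @ $24 + 118 @ $23 = $4,490
Check: goods available $15,564 = COGS $11,074 + ending $4,490

COGS = $11,074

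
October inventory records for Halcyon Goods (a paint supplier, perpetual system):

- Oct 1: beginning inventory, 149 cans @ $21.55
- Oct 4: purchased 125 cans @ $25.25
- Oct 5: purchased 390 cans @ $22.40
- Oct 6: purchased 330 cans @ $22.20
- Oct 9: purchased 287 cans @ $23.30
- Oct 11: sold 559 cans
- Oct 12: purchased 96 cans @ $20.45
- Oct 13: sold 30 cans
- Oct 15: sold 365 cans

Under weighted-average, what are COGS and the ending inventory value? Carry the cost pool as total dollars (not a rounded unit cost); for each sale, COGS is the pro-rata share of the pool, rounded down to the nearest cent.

After Oct 1: 149 on hand, pool $3,210.95 (≈ $21.5500 each)
After Oct 4: 274 on hand, pool $6,367.20 (≈ $23.2380 each)
After Oct 5: 664 on hand, pool $15,103.20 (≈ $22.7458 each)
After Oct 6: 994 on hand, pool $22,429.20 (≈ $22.5646 each)
After Oct 9: 1281 on hand, pool $29,116.30 (≈ $22.7294 each)
Oct 11, sell 559: 559/1281 × $29,116.30 → $12,705.70
After Oct 12: 818 on hand, pool $18,373.80 (≈ $22.4619 each)
Oct 13, sell 30: 30/818 × $18,373.80 → $673.85
Oct 15, sell 365: 365/788 × $17,699.95 → $8,198.58
Total COGS = $12,705.70 + $673.85 + $8,198.58 = $21,578.13
Ending inventory (cost pool remaining) = $9,501.37

COGS = $21,578.13; ending inventory = $9,501.37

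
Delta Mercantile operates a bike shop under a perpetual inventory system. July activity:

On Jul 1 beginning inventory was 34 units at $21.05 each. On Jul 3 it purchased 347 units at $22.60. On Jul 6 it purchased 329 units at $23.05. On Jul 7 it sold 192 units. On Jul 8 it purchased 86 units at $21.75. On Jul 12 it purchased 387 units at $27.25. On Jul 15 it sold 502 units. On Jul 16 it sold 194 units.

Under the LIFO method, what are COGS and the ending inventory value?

COGS = $21,943.30; ending inventory = $6,614.30

Jul 7, 192 sold [LIFO — newest first]: 192 @ $23.05 = $4,425.60
Jul 15, 502 sold [LIFO — newest first]: 387 @ $27.25 + 86 @ $21.75 + 29 @ $23.05 = $13,084.70
Jul 16, 194 sold [LIFO — newest first]: 108 @ $23.05 + 86 @ $22.60 = $4,433.00
Total COGS = $4,425.60 + $13,084.70 + $4,433.00 = $21,943.30
Ending inventory: 34 @ $21.05 + 261 @ $22.60 = $6,614.30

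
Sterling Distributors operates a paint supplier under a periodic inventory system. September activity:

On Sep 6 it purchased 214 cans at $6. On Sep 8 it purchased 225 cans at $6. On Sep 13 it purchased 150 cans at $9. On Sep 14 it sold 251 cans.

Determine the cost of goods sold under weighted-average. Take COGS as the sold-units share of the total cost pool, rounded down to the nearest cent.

COGS = $1,697.76

Sep 14, sell 251: 251/589 × $3,984.00 → $1,697.76
Ending inventory (cost pool remaining) = $2,286.24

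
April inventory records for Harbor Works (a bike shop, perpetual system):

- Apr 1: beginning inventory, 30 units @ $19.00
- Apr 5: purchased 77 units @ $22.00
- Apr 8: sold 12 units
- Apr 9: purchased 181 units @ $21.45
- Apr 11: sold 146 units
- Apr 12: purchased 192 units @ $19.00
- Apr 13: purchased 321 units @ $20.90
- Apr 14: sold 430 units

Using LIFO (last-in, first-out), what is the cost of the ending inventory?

Apr 8, 12 sold [LIFO — newest first]: 12 @ $22.00 = $264.00
Apr 11, 146 sold [LIFO — newest first]: 146 @ $21.45 = $3,131.70
Apr 14, 430 sold [LIFO — newest first]: 321 @ $20.90 + 109 @ $19.00 = $8,779.90
Total COGS = $264.00 + $3,131.70 + $8,779.90 = $12,175.60
Ending inventory: 30 @ $19.00 + 65 @ $22.00 + 35 @ $21.45 + 83 @ $19.00 = $4,327.75

Ending inventory = $4,327.75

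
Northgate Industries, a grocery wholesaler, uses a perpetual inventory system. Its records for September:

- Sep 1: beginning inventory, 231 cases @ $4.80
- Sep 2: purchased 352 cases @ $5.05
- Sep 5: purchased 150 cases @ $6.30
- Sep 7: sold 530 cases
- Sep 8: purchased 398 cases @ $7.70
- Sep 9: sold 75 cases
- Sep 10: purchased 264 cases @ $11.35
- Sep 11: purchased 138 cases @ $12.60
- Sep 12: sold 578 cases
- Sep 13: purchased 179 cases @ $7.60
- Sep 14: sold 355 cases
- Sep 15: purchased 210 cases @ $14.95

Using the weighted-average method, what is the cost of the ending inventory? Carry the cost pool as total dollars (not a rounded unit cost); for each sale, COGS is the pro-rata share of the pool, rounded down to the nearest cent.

After Sep 1: 231 on hand, pool $1,108.80 (≈ $4.8000 each)
After Sep 2: 583 on hand, pool $2,886.40 (≈ $4.9509 each)
After Sep 5: 733 on hand, pool $3,831.40 (≈ $5.2270 each)
Sep 7, sell 530: 530/733 × $3,831.40 → $2,770.31
After Sep 8: 601 on hand, pool $4,125.69 (≈ $6.8647 each)
Sep 9, sell 75: 75/601 × $4,125.69 → $514.85
After Sep 10: 790 on hand, pool $6,607.24 (≈ $8.3636 each)
After Sep 11: 928 on hand, pool $8,346.04 (≈ $8.9936 each)
Sep 12, sell 578: 578/928 × $8,346.04 → $5,198.28
After Sep 13: 529 on hand, pool $4,508.16 (≈ $8.5220 each)
Sep 14, sell 355: 355/529 × $4,508.16 → $3,025.32
After Sep 15: 384 on hand, pool $4,622.34 (≈ $12.0373 each)
Total COGS = $2,770.31 + $514.85 + $5,198.28 + $3,025.32 = $11,508.76
Ending inventory (cost pool remaining) = $4,622.34

Ending inventory = $4,622.34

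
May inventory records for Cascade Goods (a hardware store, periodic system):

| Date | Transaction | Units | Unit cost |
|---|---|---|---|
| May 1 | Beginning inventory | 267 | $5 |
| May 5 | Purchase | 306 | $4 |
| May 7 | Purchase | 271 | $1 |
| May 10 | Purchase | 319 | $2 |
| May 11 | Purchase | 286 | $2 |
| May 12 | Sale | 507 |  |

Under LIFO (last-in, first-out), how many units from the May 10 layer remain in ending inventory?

98

May 12, 507 sold [LIFO — newest first]: 286 @ $2 + 221 @ $2 = $1,014
Ending inventory: 267 @ $5 + 306 @ $4 + 271 @ $1 + 98 @ $2 = $3,026
Check: goods available $4,040 = COGS $1,014 + ending $3,026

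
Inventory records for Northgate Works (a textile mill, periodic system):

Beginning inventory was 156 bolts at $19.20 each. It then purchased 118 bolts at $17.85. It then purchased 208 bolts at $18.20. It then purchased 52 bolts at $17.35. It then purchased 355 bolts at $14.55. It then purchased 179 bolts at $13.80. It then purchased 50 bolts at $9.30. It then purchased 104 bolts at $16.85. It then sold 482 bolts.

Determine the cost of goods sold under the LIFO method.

COGS = $6,855.55

Sale 1 (482) [LIFO — newest first]: 104 @ $16.85 + 50 @ $9.30 + 179 @ $13.80 + 149 @ $14.55 = $6,855.55
Ending inventory: 156 @ $19.20 + 118 @ $17.85 + 208 @ $18.20 + 52 @ $17.35 + 206 @ $14.55 = $12,786.60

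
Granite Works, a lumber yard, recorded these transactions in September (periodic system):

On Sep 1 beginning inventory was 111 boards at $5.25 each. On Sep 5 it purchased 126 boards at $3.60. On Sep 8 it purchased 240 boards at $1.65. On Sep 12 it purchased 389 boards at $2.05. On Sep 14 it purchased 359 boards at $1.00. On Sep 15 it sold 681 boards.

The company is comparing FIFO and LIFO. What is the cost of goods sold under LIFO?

COGS = $1,019.10

FIFO COGS: 111 @ $5.25 + 126 @ $3.60 + 240 @ $1.65 + 204 @ $2.05 = $1,850.55
LIFO COGS: 359 @ $1.00 + 322 @ $2.05 = $1,019.10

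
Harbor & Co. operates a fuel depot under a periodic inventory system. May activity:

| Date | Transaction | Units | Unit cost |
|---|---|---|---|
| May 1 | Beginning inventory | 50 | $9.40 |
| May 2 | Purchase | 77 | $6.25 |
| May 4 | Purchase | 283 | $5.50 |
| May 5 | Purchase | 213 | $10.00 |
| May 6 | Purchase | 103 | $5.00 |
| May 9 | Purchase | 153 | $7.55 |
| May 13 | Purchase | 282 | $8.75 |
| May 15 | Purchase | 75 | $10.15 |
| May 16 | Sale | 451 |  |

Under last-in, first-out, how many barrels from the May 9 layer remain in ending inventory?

59

May 16, 451 sold [LIFO — newest first]: 75 @ $10.15 + 282 @ $8.75 + 94 @ $7.55 = $3,938.45
Ending inventory: 50 @ $9.40 + 77 @ $6.25 + 283 @ $5.50 + 213 @ $10.00 + 103 @ $5.00 + 59 @ $7.55 = $5,598.20
Check: goods available $9,536.65 = COGS $3,938.45 + ending $5,598.20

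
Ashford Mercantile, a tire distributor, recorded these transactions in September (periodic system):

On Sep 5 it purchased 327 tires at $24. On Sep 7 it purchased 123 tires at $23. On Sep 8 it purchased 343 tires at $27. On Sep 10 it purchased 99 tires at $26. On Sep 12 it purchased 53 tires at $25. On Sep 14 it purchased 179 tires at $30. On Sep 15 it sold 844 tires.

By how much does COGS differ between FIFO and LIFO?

$1,223

FIFO COGS: 327 @ $24 + 123 @ $23 + 343 @ $27 + 51 @ $26 = $21,264
LIFO COGS: 179 @ $30 + 53 @ $25 + 99 @ $26 + 343 @ $27 + 123 @ $23 + 47 @ $24 = $22,487
Difference = |$21,264 − $22,487| = $1,223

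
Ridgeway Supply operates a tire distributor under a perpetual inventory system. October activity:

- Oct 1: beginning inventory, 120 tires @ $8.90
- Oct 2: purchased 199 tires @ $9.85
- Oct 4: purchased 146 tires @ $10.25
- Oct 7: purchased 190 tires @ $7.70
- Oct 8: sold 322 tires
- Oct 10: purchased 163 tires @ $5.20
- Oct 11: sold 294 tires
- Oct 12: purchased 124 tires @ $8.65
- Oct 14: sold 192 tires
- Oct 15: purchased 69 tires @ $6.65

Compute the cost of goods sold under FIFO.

COGS = $6,783.25

Oct 8, 322 sold [FIFO — oldest first]: 120 @ $8.90 + 199 @ $9.85 + 3 @ $10.25 = $3,058.90
Oct 11, 294 sold [FIFO — oldest first]: 143 @ $10.25 + 151 @ $7.70 = $2,628.45
Oct 14, 192 sold [FIFO — oldest first]: 39 @ $7.70 + 153 @ $5.20 = $1,095.90
Total COGS = $3,058.90 + $2,628.45 + $1,095.90 = $6,783.25
Ending inventory: 10 @ $5.20 + 124 @ $8.65 + 69 @ $6.65 = $1,583.45
Check: goods available $8,366.70 = COGS $6,783.25 + ending $1,583.45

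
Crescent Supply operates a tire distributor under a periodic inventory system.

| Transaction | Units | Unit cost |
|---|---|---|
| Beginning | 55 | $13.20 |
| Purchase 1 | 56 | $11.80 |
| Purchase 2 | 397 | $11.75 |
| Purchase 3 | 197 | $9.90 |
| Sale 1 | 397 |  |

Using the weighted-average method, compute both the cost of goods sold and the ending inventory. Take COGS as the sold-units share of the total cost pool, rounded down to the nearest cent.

Sale 1, sell 397: 397/705 × $8,001.85 → $4,506.00
Ending inventory (cost pool remaining) = $3,495.85

COGS = $4,506.00; ending inventory = $3,495.85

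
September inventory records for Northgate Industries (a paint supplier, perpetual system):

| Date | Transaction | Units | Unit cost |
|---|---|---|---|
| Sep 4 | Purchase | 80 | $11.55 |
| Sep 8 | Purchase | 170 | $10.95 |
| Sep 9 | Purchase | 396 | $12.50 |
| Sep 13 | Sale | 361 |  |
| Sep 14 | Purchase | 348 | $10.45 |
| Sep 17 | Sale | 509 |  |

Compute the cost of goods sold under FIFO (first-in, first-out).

COGS = $10,076.30

Sep 13, 361 sold [FIFO — oldest first]: 80 @ $11.55 + 170 @ $10.95 + 111 @ $12.50 = $4,173.00
Sep 17, 509 sold [FIFO — oldest first]: 285 @ $12.50 + 224 @ $10.45 = $5,903.30
Total COGS = $4,173.00 + $5,903.30 = $10,076.30
Ending inventory: 124 @ $10.45 = $1,295.80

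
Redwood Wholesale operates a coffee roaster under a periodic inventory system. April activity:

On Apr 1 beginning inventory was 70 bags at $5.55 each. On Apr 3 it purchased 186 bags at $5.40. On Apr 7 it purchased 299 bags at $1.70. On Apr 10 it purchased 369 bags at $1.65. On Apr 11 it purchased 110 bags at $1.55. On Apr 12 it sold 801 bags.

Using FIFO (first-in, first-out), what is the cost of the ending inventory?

Apr 12, 801 sold [FIFO — oldest first]: 70 @ $5.55 + 186 @ $5.40 + 299 @ $1.70 + 246 @ $1.65 = $2,307.10
Ending inventory: 123 @ $1.65 + 110 @ $1.55 = $373.45

Ending inventory = $373.45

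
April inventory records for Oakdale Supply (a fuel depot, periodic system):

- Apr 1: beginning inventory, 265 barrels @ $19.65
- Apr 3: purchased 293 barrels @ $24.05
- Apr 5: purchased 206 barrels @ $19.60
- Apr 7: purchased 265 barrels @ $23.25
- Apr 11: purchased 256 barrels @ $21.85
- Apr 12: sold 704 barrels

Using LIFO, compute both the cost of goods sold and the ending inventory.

Apr 12, 704 sold [LIFO — newest first]: 256 @ $21.85 + 265 @ $23.25 + 183 @ $19.60 = $15,341.65
Ending inventory: 265 @ $19.65 + 293 @ $24.05 + 23 @ $19.60 = $12,704.70
Check: goods available $28,046.35 = COGS $15,341.65 + ending $12,704.70

COGS = $15,341.65; ending inventory = $12,704.70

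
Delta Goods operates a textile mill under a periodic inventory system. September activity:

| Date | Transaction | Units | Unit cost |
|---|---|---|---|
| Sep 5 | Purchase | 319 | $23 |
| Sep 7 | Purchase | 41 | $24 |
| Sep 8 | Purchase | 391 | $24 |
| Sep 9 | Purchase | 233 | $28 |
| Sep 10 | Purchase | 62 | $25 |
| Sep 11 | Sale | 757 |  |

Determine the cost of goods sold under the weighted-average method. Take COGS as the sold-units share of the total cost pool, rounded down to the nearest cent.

Sep 11, sell 757: 757/1046 × $25,779.00 → $18,656.50
Ending inventory (cost pool remaining) = $7,122.50

COGS = $18,656.50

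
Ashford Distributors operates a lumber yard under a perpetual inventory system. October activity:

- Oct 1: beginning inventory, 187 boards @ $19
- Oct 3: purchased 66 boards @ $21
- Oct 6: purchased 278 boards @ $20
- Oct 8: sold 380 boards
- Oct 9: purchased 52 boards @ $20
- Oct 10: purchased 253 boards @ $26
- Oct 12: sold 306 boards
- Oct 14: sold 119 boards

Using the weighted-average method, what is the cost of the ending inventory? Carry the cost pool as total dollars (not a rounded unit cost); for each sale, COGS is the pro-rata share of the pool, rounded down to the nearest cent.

After Oct 1: 187 on hand, pool $3,553.00 (≈ $19.0000 each)
After Oct 3: 253 on hand, pool $4,939.00 (≈ $19.5217 each)
After Oct 6: 531 on hand, pool $10,499.00 (≈ $19.7721 each)
Oct 8, sell 380: 380/531 × $10,499.00 → $7,513.40
After Oct 9: 203 on hand, pool $4,025.60 (≈ $19.8305 each)
After Oct 10: 456 on hand, pool $10,603.60 (≈ $23.2535 each)
Oct 12, sell 306: 306/456 × $10,603.60 → $7,115.57
Oct 14, sell 119: 119/150 × $3,488.03 → $2,767.17
Total COGS = $7,513.40 + $7,115.57 + $2,767.17 = $17,396.14
Ending inventory (cost pool remaining) = $720.86

Ending inventory = $720.86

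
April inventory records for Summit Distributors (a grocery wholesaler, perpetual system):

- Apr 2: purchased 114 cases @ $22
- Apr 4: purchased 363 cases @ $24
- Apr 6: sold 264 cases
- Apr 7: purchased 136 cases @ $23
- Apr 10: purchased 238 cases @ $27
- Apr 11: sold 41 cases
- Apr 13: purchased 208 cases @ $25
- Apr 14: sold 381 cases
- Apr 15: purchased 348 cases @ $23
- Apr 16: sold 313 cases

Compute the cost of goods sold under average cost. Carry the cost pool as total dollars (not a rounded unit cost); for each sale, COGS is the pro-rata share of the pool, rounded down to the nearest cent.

After Apr 2: 114 on hand, pool $2,508.00 (≈ $22.0000 each)
After Apr 4: 477 on hand, pool $11,220.00 (≈ $23.5220 each)
Apr 6, sell 264: 264/477 × $11,220.00 → $6,209.81
After Apr 7: 349 on hand, pool $8,138.19 (≈ $23.3186 each)
After Apr 10: 587 on hand, pool $14,564.19 (≈ $24.8112 each)
Apr 11, sell 41: 41/587 × $14,564.19 → $1,017.26
After Apr 13: 754 on hand, pool $18,746.93 (≈ $24.8633 each)
Apr 14, sell 381: 381/754 × $18,746.93 → $9,472.91
After Apr 15: 721 on hand, pool $17,278.02 (≈ $23.9640 each)
Apr 16, sell 313: 313/721 × $17,278.02 → $7,500.72
Total COGS = $6,209.81 + $1,017.26 + $9,472.91 + $7,500.72 = $24,200.70
Ending inventory (cost pool remaining) = $9,777.30
Check: goods available $33,978.00 = COGS $24,200.70 + ending $9,777.30

COGS = $24,200.70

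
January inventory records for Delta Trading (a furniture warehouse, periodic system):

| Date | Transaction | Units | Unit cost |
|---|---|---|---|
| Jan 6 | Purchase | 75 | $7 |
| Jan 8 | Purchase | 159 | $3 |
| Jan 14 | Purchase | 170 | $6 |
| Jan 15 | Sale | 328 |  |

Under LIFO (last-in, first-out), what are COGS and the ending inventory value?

COGS = $1,494; ending inventory = $528

Jan 15, 328 sold [LIFO — newest first]: 170 @ $6 + 158 @ $3 = $1,494
Ending inventory: 75 @ $7 + 1 @ $3 = $528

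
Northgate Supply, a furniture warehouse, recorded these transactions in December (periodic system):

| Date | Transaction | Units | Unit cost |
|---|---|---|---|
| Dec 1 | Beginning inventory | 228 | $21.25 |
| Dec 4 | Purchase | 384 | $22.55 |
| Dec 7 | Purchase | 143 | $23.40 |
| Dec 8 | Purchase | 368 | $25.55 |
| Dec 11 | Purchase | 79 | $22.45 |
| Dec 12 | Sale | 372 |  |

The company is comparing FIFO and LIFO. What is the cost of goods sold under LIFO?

COGS = $9,259.70

FIFO COGS: 228 @ $21.25 + 144 @ $22.55 = $8,092.20
LIFO COGS: 79 @ $22.45 + 293 @ $25.55 = $9,259.70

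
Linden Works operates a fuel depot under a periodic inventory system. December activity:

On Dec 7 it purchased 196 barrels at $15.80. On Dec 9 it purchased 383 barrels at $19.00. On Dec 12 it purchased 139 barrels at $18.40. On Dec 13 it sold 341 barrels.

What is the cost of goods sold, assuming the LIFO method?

COGS = $6,395.60

Dec 13, 341 sold [LIFO — newest first]: 139 @ $18.40 + 202 @ $19.00 = $6,395.60
Ending inventory: 196 @ $15.80 + 181 @ $19.00 = $6,535.80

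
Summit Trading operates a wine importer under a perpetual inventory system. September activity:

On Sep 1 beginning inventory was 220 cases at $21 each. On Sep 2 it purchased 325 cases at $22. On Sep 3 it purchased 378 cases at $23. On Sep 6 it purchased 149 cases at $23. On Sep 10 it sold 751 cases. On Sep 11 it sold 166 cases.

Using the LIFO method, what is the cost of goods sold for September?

Sep 10, 751 sold [LIFO — newest first]: 149 @ $23 + 378 @ $23 + 224 @ $22 = $17,049
Sep 11, 166 sold [LIFO — newest first]: 101 @ $22 + 65 @ $21 = $3,587
Total COGS = $17,049 + $3,587 = $20,636
Ending inventory: 155 @ $21 = $3,255
Check: goods available $23,891 = COGS $20,636 + ending $3,255

COGS = $20,636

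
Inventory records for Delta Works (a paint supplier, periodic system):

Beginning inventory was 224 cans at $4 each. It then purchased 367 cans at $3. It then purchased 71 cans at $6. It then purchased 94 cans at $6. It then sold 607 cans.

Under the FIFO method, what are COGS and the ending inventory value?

COGS = $2,093; ending inventory = $894

Sale 1 (607) [FIFO — oldest first]: 224 @ $4 + 367 @ $3 + 16 @ $6 = $2,093
Ending inventory: 55 @ $6 + 94 @ $6 = $894
Check: goods available $2,987 = COGS $2,093 + ending $894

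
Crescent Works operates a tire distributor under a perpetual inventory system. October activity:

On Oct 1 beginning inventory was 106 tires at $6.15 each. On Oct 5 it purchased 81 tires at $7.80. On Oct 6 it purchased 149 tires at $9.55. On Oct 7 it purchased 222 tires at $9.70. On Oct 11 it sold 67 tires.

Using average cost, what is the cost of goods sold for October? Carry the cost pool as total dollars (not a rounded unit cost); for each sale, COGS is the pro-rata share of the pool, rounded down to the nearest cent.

After Oct 1: 106 on hand, pool $651.90 (≈ $6.1500 each)
After Oct 5: 187 on hand, pool $1,283.70 (≈ $6.8647 each)
After Oct 6: 336 on hand, pool $2,706.65 (≈ $8.0555 each)
After Oct 7: 558 on hand, pool $4,860.05 (≈ $8.7098 each)
Oct 11, sell 67: 67/558 × $4,860.05 → $583.55
Ending inventory (cost pool remaining) = $4,276.50

COGS = $583.55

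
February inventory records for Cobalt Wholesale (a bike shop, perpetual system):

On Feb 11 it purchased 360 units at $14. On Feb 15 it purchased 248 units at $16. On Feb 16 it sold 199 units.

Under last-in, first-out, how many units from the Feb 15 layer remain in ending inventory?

Feb 16, 199 sold [LIFO — newest first]: 199 @ $16 = $3,184
Ending inventory: 360 @ $14 + 49 @ $16 = $5,824
Check: goods available $9,008 = COGS $3,184 + ending $5,824

49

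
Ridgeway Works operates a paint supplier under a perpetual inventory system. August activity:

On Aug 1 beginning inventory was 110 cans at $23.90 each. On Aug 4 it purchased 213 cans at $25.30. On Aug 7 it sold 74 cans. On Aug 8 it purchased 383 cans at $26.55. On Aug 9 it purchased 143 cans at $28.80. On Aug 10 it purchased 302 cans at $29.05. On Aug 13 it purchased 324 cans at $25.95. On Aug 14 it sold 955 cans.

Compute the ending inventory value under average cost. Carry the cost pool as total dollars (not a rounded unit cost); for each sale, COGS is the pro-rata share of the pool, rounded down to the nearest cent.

After Aug 1: 110 on hand, pool $2,629.00 (≈ $23.9000 each)
After Aug 4: 323 on hand, pool $8,017.90 (≈ $24.8232 each)
Aug 7, sell 74: 74/323 × $8,017.90 → $1,836.91
After Aug 8: 632 on hand, pool $16,349.64 (≈ $25.8697 each)
After Aug 9: 775 on hand, pool $20,468.04 (≈ $26.4104 each)
After Aug 10: 1077 on hand, pool $29,241.14 (≈ $27.1505 each)
After Aug 13: 1401 on hand, pool $37,648.94 (≈ $26.8729 each)
Aug 14, sell 955: 955/1401 × $37,648.94 → $25,663.62
Total COGS = $1,836.91 + $25,663.62 = $27,500.53
Ending inventory (cost pool remaining) = $11,985.32
Check: goods available $39,485.85 = COGS $27,500.53 + ending $11,985.32

Ending inventory = $11,985.32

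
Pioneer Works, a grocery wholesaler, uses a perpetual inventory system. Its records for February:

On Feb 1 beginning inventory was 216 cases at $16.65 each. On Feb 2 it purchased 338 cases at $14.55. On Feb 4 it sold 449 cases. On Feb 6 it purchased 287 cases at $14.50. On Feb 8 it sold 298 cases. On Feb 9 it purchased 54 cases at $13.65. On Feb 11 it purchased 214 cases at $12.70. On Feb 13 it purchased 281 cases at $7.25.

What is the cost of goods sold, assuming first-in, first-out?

COGS = $11,312.80

Feb 4, 449 sold [FIFO — oldest first]: 216 @ $16.65 + 233 @ $14.55 = $6,986.55
Feb 8, 298 sold [FIFO — oldest first]: 105 @ $14.55 + 193 @ $14.50 = $4,326.25
Total COGS = $6,986.55 + $4,326.25 = $11,312.80
Ending inventory: 94 @ $14.50 + 54 @ $13.65 + 214 @ $12.70 + 281 @ $7.25 = $6,855.15
Check: goods available $18,167.95 = COGS $11,312.80 + ending $6,855.15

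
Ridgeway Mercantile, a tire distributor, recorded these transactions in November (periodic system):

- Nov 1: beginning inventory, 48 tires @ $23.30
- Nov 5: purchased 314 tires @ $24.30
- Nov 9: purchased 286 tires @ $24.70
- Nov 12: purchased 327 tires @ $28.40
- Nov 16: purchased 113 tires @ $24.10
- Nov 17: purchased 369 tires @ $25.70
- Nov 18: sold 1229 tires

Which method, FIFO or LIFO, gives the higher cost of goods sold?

FIFO COGS: 48 @ $23.30 + 314 @ $24.30 + 286 @ $24.70 + 327 @ $28.40 + 113 @ $24.10 + 141 @ $25.70 = $31,446.60
LIFO COGS: 369 @ $25.70 + 113 @ $24.10 + 327 @ $28.40 + 286 @ $24.70 + 134 @ $24.30 = $31,813.80

LIFO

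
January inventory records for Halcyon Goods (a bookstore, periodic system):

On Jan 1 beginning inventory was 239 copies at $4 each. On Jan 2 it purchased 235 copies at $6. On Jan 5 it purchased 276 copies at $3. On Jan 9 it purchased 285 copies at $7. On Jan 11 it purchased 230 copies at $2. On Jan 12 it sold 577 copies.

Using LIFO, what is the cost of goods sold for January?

COGS = $2,641

Jan 12, 577 sold [LIFO — newest first]: 230 @ $2 + 285 @ $7 + 62 @ $3 = $2,641
Ending inventory: 239 @ $4 + 235 @ $6 + 214 @ $3 = $3,008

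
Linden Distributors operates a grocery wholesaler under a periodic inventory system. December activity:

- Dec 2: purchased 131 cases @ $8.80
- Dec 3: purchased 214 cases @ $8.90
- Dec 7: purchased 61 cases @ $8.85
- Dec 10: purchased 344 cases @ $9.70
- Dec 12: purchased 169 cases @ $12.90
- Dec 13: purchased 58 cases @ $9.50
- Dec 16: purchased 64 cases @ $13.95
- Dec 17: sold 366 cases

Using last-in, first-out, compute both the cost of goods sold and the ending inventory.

COGS = $4,351.40; ending inventory = $6,206.55

Dec 17, 366 sold [LIFO — newest first]: 64 @ $13.95 + 58 @ $9.50 + 169 @ $12.90 + 75 @ $9.70 = $4,351.40
Ending inventory: 131 @ $8.80 + 214 @ $8.90 + 61 @ $8.85 + 269 @ $9.70 = $6,206.55
Check: goods available $10,557.95 = COGS $4,351.40 + ending $6,206.55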